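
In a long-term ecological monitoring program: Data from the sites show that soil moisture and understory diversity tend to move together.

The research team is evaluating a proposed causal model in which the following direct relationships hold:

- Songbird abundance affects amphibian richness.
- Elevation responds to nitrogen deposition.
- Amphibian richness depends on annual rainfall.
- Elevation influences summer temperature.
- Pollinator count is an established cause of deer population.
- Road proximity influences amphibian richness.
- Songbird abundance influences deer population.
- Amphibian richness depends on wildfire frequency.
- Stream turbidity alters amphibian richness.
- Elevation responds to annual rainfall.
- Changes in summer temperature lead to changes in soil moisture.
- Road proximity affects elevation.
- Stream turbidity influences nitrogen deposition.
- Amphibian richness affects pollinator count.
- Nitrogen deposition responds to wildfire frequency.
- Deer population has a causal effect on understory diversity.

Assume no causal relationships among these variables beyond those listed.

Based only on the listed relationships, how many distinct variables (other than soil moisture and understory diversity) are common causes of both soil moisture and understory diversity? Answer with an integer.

4

The common causes are: annual rainfall (to soil moisture via annual rainfall → elevation → summer temperature → soil moisture; to understory diversity via annual rainfall → amphibian richness → pollinator count → deer population → understory diversity); road proximity (to soil moisture via road proximity → elevation → summer temperature → soil moisture; to understory diversity via road proximity → amphibian richness → pollinator count → deer population → understory diversity); stream turbidity (to soil moisture via stream turbidity → nitrogen deposition → elevation → summer temperature → soil moisture; to understory diversity via stream turbidity → amphibian richness → pollinator count → deer population → understory diversity); wildfire frequency (to soil moisture via wildfire frequency → nitrogen deposition → elevation → summer temperature → soil moisture; to understory diversity via wildfire frequency → amphibian richness → pollinator count → deer population → understory diversity).
Every other variable lacks a causal path to at least one of soil moisture and understory diversity.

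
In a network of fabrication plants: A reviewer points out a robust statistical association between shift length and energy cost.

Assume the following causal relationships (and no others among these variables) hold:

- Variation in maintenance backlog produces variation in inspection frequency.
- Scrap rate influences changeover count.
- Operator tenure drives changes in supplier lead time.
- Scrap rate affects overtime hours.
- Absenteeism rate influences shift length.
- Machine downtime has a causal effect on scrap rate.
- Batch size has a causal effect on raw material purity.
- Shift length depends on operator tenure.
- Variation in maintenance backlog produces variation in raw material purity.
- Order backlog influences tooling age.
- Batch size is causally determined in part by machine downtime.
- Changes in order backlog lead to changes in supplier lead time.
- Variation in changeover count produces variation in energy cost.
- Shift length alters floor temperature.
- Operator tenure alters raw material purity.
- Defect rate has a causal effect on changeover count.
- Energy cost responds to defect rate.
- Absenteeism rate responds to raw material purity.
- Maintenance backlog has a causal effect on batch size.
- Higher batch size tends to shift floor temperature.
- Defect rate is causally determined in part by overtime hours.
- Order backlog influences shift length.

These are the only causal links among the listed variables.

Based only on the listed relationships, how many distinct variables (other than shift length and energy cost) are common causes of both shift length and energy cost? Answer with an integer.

1

The common causes are: machine downtime (to shift length via machine downtime → batch size → raw material purity → absenteeism rate → shift length; to energy cost via machine downtime → scrap rate → changeover count → energy cost).
Every other variable lacks a causal path to at least one of shift length and energy cost.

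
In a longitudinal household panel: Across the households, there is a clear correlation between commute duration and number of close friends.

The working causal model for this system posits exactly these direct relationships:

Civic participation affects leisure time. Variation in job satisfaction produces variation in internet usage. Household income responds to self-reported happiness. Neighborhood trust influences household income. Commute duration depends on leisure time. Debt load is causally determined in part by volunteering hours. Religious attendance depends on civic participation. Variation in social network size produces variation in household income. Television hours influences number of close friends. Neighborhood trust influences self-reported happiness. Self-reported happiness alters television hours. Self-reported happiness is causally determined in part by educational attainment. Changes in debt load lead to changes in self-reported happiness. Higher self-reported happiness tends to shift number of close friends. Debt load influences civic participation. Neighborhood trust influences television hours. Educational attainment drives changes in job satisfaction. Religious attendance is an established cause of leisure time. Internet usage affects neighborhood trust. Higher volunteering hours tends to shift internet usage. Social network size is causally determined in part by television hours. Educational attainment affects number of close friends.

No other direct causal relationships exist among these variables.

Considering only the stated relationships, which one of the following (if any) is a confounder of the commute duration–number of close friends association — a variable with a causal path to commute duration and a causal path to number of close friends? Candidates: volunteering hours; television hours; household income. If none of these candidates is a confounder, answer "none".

Volunteering hours causes commute duration (volunteering hours → debt load → civic participation → leisure time → commute duration) and also causes number of close friends (volunteering hours → debt load → self-reported happiness → number of close friends); it is a common cause of both.
Each of the other candidates lacks a causal path to at least one of commute duration and number of close friends, so they do not confound the relationship.

volunteering hours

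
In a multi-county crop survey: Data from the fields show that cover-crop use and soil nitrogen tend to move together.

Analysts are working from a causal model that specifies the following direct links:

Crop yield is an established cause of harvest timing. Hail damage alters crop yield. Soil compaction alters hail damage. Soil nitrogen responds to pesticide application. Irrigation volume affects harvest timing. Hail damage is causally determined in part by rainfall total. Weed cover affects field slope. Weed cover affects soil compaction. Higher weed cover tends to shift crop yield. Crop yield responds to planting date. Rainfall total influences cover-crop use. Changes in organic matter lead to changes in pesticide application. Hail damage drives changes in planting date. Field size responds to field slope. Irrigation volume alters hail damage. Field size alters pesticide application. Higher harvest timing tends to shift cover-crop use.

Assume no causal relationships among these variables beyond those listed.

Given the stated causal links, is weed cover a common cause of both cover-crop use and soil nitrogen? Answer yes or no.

Weed cover has a causal path to cover-crop use (weed cover → crop yield → harvest timing → cover-crop use) and to soil nitrogen (weed cover → field slope → field size → pesticide application → soil nitrogen), so it is a common cause of both — a confounder.

yes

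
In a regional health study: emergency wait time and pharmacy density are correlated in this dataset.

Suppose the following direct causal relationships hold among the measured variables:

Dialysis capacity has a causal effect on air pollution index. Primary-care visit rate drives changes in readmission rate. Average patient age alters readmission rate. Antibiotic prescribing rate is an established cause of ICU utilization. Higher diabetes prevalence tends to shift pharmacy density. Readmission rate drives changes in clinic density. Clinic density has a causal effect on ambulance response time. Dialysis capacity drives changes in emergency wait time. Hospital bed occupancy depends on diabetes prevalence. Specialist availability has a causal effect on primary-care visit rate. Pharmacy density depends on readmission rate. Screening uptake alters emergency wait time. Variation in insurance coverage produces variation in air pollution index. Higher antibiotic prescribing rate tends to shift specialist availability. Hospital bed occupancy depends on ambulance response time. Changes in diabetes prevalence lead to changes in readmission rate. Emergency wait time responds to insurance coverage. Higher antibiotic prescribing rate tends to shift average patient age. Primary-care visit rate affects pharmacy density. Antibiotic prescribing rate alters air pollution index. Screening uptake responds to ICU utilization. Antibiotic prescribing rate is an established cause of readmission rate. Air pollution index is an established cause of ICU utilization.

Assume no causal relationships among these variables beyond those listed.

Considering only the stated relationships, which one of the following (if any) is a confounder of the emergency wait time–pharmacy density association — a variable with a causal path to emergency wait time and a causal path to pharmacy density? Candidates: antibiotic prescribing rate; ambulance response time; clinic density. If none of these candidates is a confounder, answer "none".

Antibiotic prescribing rate causes emergency wait time (antibiotic prescribing rate → ICU utilization → screening uptake → emergency wait time) and also causes pharmacy density (antibiotic prescribing rate → readmission rate → pharmacy density); it is a common cause of both.
Each of the other candidates lacks a causal path to at least one of emergency wait time and pharmacy density, so they do not confound the relationship.

antibiotic prescribing rate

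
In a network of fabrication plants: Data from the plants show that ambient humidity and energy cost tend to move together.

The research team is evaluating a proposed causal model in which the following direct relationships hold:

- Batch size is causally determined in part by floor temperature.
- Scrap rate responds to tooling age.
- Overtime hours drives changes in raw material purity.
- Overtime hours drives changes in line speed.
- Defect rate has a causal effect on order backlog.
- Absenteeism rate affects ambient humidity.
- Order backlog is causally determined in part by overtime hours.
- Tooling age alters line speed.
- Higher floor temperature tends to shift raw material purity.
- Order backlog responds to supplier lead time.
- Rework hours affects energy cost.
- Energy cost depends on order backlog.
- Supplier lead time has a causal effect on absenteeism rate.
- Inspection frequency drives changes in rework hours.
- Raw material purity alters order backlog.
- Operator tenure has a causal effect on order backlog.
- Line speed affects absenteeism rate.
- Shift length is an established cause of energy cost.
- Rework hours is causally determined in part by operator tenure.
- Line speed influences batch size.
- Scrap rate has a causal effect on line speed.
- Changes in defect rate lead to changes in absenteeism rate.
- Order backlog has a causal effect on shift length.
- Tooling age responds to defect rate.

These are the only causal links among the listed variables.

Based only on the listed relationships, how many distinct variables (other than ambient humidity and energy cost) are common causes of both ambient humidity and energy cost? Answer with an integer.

The common causes are: defect rate (to ambient humidity via defect rate → absenteeism rate → ambient humidity; to energy cost via defect rate → order backlog → energy cost); overtime hours (to ambient humidity via overtime hours → line speed → absenteeism rate → ambient humidity; to energy cost via overtime hours → order backlog → energy cost); supplier lead time (to ambient humidity via supplier lead time → absenteeism rate → ambient humidity; to energy cost via supplier lead time → order backlog → energy cost).
Every other variable lacks a causal path to at least one of ambient humidity and energy cost.

3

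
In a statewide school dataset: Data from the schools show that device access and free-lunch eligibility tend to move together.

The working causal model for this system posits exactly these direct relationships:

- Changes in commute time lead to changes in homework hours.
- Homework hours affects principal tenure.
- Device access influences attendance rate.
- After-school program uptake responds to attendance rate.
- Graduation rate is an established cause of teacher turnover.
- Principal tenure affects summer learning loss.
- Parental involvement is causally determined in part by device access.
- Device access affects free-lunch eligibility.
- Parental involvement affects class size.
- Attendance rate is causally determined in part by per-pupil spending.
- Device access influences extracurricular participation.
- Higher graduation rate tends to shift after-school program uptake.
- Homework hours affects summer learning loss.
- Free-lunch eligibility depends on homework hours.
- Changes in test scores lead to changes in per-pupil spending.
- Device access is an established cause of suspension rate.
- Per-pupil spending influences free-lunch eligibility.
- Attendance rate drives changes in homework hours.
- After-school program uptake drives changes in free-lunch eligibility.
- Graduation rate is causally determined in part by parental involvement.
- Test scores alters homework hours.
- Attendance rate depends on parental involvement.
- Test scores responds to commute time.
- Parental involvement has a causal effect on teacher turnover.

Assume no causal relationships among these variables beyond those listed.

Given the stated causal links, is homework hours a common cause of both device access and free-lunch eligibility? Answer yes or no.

no

Homework hours has no stated causal path to device access. A confounder must cause both variables, so homework hours does not qualify.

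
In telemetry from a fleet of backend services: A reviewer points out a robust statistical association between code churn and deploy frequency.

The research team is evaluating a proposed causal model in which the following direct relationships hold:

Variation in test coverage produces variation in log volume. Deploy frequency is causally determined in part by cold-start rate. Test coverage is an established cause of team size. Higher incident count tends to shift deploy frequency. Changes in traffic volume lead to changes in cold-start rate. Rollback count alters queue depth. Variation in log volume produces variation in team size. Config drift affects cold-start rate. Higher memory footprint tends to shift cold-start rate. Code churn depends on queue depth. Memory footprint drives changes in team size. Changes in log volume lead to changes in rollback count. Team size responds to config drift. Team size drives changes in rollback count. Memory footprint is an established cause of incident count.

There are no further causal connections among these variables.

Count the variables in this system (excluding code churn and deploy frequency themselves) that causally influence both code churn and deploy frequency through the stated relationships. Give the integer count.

2

The common causes are: config drift (to code churn via config drift → team size → rollback count → queue depth → code churn; to deploy frequency via config drift → cold-start rate → deploy frequency); memory footprint (to code churn via memory footprint → team size → rollback count → queue depth → code churn; to deploy frequency via memory footprint → cold-start rate → deploy frequency).
Every other variable lacks a causal path to at least one of code churn and deploy frequency.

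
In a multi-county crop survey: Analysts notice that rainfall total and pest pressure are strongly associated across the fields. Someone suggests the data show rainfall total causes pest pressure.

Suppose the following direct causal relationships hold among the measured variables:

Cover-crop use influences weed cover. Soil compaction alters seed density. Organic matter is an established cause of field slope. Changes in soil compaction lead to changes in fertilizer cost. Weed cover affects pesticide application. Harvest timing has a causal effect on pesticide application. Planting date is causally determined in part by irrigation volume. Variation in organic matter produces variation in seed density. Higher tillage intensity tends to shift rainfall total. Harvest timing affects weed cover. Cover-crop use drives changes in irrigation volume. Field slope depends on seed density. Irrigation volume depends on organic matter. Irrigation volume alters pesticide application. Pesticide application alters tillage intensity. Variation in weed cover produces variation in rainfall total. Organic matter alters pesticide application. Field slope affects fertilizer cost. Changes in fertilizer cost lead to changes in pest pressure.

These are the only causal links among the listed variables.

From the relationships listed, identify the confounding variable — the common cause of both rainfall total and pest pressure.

organic matter

Organic matter has a causal path to rainfall total (organic matter → pesticide application → tillage intensity → rainfall total) and a separate causal path to pest pressure (organic matter → field slope → fertilizer cost → pest pressure), so it is a common cause of both.
No stated relationship gives rainfall total a causal route to pest pressure, so the correlation is explained by the shared upstream cause rather than a direct effect.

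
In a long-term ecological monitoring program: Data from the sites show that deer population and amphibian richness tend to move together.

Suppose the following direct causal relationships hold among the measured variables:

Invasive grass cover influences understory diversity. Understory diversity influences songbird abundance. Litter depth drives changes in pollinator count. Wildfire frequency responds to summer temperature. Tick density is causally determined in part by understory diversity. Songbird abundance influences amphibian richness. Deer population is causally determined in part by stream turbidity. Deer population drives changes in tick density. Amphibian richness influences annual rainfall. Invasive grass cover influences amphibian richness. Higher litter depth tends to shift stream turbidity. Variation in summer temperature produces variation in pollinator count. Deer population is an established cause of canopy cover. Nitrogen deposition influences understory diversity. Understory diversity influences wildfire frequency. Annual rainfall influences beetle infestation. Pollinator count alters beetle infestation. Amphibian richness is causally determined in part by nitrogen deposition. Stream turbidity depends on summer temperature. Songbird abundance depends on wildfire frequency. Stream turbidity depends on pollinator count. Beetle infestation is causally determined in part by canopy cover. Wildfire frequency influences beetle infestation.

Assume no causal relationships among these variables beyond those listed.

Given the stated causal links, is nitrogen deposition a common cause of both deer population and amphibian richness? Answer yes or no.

Nitrogen deposition has no stated causal path to deer population. A confounder must cause both variables, so nitrogen deposition does not qualify.

no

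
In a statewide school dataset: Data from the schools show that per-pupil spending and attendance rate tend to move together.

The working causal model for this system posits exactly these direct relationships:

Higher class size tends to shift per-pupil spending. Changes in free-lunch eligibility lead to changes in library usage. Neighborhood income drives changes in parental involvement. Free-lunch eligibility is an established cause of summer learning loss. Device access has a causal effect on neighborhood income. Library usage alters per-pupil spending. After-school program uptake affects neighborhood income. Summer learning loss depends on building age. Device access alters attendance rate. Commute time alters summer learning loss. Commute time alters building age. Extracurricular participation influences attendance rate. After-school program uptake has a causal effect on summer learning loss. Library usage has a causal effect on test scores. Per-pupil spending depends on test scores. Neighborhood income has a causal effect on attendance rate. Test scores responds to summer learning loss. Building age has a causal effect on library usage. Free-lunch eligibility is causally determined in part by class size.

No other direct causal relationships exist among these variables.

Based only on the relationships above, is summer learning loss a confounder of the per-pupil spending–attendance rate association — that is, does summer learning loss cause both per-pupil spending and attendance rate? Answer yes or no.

no

Summer learning loss has no stated causal path to attendance rate. A confounder must cause both variables, so summer learning loss does not qualify.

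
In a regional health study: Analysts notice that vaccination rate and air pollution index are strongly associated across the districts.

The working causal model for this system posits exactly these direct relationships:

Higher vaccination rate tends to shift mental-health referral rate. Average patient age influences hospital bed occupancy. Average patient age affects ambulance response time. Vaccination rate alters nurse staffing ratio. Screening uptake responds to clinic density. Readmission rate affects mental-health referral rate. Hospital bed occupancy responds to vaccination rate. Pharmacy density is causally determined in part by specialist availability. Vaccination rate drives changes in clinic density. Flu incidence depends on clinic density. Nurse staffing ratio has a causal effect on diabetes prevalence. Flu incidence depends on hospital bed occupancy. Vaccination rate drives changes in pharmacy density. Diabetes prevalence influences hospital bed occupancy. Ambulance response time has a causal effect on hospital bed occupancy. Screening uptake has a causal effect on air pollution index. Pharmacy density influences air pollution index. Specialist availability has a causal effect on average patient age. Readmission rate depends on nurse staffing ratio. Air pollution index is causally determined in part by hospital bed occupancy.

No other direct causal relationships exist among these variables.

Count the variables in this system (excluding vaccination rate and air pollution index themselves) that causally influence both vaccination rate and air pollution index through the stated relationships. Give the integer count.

0

No listed variable has a causal path to both vaccination rate and air pollution index, so there are no common causes.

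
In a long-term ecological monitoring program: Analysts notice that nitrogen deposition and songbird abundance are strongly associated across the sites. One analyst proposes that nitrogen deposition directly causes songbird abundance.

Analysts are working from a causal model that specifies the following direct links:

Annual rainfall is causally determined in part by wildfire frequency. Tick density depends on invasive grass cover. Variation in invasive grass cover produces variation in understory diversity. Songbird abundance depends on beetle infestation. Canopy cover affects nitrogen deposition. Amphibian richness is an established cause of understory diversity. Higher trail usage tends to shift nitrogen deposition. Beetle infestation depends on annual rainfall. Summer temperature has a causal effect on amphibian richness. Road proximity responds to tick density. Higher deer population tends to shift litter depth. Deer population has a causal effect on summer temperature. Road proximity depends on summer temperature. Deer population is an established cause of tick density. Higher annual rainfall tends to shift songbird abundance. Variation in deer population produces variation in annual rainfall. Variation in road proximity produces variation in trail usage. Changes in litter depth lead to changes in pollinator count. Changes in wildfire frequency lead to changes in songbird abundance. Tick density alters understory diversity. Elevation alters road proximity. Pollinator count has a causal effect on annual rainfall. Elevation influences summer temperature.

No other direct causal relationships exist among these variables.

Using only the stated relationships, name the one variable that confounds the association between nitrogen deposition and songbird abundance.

deer population

Deer population has a causal path to nitrogen deposition (deer population → tick density → road proximity → trail usage → nitrogen deposition) and a separate causal path to songbird abundance (deer population → annual rainfall → songbird abundance), so it is a common cause of both.
No stated relationship gives nitrogen deposition a causal route to songbird abundance, so the correlation is explained by the shared upstream cause rather than a direct effect.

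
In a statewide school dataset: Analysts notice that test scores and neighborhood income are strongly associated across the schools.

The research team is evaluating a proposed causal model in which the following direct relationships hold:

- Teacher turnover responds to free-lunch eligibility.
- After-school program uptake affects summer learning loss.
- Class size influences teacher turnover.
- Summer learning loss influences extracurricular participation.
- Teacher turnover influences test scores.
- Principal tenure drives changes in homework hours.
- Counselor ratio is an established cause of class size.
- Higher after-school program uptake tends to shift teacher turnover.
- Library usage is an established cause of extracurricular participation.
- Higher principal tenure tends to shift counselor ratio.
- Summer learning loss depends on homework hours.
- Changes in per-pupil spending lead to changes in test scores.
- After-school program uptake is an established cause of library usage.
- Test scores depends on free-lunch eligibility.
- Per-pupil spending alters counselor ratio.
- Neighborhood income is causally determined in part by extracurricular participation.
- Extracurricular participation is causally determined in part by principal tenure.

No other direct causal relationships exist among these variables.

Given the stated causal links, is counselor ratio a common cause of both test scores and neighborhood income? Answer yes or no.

no

Counselor ratio has no stated causal path to neighborhood income. A confounder must cause both variables, so counselor ratio does not qualify.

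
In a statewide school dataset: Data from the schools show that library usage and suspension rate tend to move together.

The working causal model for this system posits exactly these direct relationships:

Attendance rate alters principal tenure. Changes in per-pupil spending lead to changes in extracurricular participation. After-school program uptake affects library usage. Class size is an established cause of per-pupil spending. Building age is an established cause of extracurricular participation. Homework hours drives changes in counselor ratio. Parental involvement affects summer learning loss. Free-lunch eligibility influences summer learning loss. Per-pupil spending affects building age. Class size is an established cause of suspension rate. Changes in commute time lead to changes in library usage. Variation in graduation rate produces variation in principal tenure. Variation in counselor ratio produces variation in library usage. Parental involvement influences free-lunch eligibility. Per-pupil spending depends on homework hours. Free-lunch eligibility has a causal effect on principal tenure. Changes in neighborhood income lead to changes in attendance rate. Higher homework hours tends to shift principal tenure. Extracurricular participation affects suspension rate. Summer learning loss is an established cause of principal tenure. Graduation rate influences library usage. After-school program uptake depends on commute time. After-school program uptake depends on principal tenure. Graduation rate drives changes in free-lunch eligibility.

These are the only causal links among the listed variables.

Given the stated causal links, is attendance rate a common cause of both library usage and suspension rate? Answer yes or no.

Attendance rate has no stated causal path to suspension rate. A confounder must cause both variables, so attendance rate does not qualify.

no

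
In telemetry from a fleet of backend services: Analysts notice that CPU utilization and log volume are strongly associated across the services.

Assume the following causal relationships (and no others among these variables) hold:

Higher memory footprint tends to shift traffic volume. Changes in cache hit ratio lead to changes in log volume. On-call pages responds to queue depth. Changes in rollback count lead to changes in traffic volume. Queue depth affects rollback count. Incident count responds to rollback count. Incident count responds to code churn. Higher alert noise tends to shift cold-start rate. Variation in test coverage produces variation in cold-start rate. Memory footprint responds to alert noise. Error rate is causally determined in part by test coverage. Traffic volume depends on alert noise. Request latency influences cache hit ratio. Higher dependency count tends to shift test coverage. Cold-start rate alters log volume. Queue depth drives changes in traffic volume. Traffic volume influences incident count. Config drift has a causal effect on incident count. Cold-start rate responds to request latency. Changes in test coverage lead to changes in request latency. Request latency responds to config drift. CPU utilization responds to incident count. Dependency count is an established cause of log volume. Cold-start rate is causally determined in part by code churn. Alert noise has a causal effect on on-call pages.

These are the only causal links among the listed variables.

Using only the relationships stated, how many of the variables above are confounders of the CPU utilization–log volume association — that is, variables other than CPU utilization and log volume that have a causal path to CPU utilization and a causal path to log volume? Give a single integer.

3

The common causes are: alert noise (to CPU utilization via alert noise → traffic volume → incident count → CPU utilization; to log volume via alert noise → cold-start rate → log volume); code churn (to CPU utilization via code churn → incident count → CPU utilization; to log volume via code churn → cold-start rate → log volume); config drift (to CPU utilization via config drift → incident count → CPU utilization; to log volume via config drift → request latency → cache hit ratio → log volume).
Every other variable lacks a causal path to at least one of CPU utilization and log volume.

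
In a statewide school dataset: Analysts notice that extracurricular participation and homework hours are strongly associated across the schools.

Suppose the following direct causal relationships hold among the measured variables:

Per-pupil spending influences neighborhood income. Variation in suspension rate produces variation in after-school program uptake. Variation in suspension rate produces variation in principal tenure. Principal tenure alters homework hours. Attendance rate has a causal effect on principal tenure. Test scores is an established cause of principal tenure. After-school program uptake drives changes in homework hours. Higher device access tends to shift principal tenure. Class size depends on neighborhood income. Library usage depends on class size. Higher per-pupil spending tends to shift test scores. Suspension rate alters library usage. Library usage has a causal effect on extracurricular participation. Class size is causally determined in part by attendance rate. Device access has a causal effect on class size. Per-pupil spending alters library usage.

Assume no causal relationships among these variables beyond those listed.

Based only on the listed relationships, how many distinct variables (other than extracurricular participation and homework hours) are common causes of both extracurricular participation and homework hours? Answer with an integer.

4

The common causes are: attendance rate (to extracurricular participation via attendance rate → class size → library usage → extracurricular participation; to homework hours via attendance rate → principal tenure → homework hours); device access (to extracurricular participation via device access → class size → library usage → extracurricular participation; to homework hours via device access → principal tenure → homework hours); per-pupil spending (to extracurricular participation via per-pupil spending → library usage → extracurricular participation; to homework hours via per-pupil spending → test scores → principal tenure → homework hours); suspension rate (to extracurricular participation via suspension rate → library usage → extracurricular participation; to homework hours via suspension rate → principal tenure → homework hours).
Every other variable lacks a causal path to at least one of extracurricular participation and homework hours.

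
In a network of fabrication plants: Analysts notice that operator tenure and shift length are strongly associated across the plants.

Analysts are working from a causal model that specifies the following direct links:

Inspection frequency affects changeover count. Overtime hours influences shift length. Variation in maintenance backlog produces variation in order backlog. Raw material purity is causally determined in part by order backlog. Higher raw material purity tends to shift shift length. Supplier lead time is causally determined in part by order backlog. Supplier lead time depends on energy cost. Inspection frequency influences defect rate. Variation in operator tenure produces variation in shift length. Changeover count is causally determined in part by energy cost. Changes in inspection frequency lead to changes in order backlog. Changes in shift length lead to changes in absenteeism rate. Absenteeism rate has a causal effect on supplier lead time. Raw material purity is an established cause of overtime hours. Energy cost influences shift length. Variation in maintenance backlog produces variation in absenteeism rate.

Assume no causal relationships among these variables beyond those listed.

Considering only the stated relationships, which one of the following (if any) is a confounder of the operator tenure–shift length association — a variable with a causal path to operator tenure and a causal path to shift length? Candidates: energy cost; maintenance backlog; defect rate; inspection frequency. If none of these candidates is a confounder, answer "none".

none

None of the listed candidates has causal paths to both operator tenure and shift length in the stated relationships, so none is a common cause.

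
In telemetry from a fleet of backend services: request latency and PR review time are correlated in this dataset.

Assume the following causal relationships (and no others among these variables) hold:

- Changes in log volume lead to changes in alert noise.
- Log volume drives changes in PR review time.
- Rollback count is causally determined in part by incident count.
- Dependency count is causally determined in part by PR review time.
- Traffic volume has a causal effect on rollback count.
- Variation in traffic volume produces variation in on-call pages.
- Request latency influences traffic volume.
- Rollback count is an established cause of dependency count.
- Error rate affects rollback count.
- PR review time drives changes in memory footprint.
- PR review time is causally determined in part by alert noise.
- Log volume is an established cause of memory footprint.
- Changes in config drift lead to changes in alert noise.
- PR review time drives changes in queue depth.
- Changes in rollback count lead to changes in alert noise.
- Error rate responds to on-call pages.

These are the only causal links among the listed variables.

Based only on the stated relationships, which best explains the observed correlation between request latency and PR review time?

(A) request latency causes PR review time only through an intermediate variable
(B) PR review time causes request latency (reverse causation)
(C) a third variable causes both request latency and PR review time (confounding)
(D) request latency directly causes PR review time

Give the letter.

A

Request latency reaches PR review time through request latency → traffic volume → rollback count → alert noise → PR review time — an indirect causal chain with no direct request latency → PR review time link. No variable causes both request latency and PR review time, so confounding is ruled out; the effect is mediated.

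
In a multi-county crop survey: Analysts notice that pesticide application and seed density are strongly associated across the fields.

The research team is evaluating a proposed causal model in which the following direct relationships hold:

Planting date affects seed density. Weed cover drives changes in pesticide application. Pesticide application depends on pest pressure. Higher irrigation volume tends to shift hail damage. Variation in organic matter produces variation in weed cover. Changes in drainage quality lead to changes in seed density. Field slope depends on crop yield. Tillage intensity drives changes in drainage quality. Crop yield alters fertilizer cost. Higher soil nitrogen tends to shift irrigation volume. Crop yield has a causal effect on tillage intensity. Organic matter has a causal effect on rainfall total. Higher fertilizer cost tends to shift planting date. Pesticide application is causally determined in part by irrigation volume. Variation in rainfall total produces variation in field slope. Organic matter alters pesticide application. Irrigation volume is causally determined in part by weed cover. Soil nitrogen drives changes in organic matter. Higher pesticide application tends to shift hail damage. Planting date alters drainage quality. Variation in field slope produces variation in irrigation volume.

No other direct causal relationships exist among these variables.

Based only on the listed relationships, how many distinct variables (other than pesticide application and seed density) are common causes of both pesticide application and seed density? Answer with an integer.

The common causes are: crop yield (to pesticide application via crop yield → field slope → irrigation volume → pesticide application; to seed density via crop yield → fertilizer cost → planting date → seed density).
Every other variable lacks a causal path to at least one of pesticide application and seed density.

1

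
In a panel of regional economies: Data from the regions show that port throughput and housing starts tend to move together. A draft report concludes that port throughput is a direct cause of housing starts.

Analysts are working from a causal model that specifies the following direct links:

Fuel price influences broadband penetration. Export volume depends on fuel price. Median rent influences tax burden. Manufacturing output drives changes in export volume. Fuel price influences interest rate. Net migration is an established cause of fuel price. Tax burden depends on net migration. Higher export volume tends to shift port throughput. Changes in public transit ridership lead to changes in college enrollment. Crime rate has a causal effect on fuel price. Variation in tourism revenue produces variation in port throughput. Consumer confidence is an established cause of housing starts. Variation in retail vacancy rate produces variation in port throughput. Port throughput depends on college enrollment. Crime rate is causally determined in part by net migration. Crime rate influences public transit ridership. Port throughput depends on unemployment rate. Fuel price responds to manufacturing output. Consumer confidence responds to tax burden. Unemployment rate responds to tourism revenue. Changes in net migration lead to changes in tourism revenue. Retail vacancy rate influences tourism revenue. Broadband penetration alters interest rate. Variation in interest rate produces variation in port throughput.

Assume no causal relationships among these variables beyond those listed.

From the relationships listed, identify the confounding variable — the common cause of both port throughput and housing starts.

Net migration has a causal path to port throughput (net migration → tourism revenue → port throughput) and a separate causal path to housing starts (net migration → tax burden → consumer confidence → housing starts), so it is a common cause of both.
No stated relationship gives port throughput a causal route to housing starts, so the correlation is explained by the shared upstream cause rather than a direct effect.

net migration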